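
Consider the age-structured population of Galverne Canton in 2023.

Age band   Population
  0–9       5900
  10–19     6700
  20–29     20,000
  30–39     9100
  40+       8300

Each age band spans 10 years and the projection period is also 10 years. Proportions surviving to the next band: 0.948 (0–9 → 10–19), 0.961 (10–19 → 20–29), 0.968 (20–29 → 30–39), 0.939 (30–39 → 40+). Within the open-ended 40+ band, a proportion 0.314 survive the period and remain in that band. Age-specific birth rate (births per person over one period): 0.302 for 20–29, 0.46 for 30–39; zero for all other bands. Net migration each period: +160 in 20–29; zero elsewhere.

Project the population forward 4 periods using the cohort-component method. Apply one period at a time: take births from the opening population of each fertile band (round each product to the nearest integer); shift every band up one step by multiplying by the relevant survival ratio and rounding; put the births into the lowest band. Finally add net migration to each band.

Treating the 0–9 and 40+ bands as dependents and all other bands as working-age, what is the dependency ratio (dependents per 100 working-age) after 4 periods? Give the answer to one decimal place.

60.8

After projecting period 1:
Births: 20000 × 0.302 = 6040, 9100 × 0.46 = 4186 ⇒ total 10226
10–19: 5900 × 0.948 = 5593
20–29: 6700 × 0.961 = 6439
30–39: 20000 × 0.968 = 19360
40+: 9100 × 0.939 + 8300 × 0.314 = 8545 + 2606 = 11151
Net migration: 20–29 + 160 → 6599
Giving 10226 / 5593 / 6599 / 19360 / 11151.
After projecting period 2:
Births: 6599 × 0.302 = 1993, 19360 × 0.46 = 8906 ⇒ total 10899
10–19: 10226 × 0.948 = 9694
20–29: 5593 × 0.961 = 5375
30–39: 6599 × 0.968 = 6388
40+: 19360 × 0.939 + 11151 × 0.314 = 18179 + 3501 = 21680
Net migration: 20–29 + 160 → 5535
Giving 10899 / 9694 / 5535 / 6388 / 21680.
After projecting period 3:
Births: 5535 × 0.302 = 1672, 6388 × 0.46 = 2938 ⇒ total 4610
10–19: 10899 × 0.948 = 10332
20–29: 9694 × 0.961 = 9316
30–39: 5535 × 0.968 = 5358
40+: 6388 × 0.939 + 21680 × 0.314 = 5998 + 6808 = 12806
Net migration: 20–29 + 160 → 9476
Giving 4610 / 10332 / 9476 / 5358 / 12806.
After projecting period 4:
Births: 9476 × 0.302 = 2862, 5358 × 0.46 = 2465 ⇒ total 5327
10–19: 4610 × 0.948 = 4370
20–29: 10332 × 0.961 = 9929
30–39: 9476 × 0.968 = 9173
40+: 5358 × 0.939 + 12806 × 0.314 = 5031 + 4021 = 9052
Net migration: 20–29 + 160 → 10089
Giving 5327 / 4370 / 10089 / 9173 / 9052.
Dependents (band 0–9 + band 40+) = 5327 + 9052 = 14379; working-age = 23632; ratio = 14379/23632 × 100 = 60.8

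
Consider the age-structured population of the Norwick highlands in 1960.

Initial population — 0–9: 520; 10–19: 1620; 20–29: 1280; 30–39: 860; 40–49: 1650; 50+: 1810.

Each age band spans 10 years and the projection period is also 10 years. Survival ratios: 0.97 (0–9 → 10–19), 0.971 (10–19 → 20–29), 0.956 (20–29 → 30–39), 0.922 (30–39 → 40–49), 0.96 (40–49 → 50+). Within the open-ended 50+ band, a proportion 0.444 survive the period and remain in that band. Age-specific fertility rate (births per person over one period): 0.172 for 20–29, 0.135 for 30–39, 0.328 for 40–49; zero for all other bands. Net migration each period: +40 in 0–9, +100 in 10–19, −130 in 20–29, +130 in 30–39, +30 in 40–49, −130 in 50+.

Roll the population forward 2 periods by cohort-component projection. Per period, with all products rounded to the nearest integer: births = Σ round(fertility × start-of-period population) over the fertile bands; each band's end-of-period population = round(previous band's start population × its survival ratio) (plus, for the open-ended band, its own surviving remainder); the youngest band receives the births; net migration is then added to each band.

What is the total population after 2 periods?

After projecting period 1:
Births: 1280 × 0.172 = 220 ; 860 × 0.135 = 116 ; 1650 × 0.328 = 541 — total 877
10–19: 520 × 0.97 = 504
20–29: 1620 × 0.971 = 1573
30–39: 1280 × 0.956 = 1224
40–49: 860 × 0.922 = 793
50+: 1650 × 0.96 + 1810 × 0.444 = 1584 + 804 = 2388
Net migration: 0–9 + 40 → 917; 10–19 + 100 → 604; 20–29 − 130 → 1443; 30–39 + 130 → 1354; 40–49 + 30 → 823; 50+ − 130 → 2258
Population now: 0–9=917, 10–19=604, 20–29=1443, 30–39=1354, 40–49=823, 50+=2258
After projecting period 2:
Births: 1443 × 0.172 = 248 ; 1354 × 0.135 = 183 ; 823 × 0.328 = 270 — total 701
10–19: 917 × 0.97 = 889
20–29: 604 × 0.971 = 586
30–39: 1443 × 0.956 = 1380
40–49: 1354 × 0.922 = 1248
50+: 823 × 0.96 + 2258 × 0.444 = 790 + 1003 = 1793
Net migration: 0–9 + 40 → 741; 10–19 + 100 → 989; 20–29 − 130 → 456; 30–39 + 130 → 1510; 40–49 + 30 → 1278; 50+ − 130 → 1663
Population now: 0–9=741, 10–19=989, 20–29=456, 30–39=1510, 40–49=1278, 50+=1663
Total after period 2: 741 + 989 + 456 + 1510 + 1278 + 1663 = 6637

6637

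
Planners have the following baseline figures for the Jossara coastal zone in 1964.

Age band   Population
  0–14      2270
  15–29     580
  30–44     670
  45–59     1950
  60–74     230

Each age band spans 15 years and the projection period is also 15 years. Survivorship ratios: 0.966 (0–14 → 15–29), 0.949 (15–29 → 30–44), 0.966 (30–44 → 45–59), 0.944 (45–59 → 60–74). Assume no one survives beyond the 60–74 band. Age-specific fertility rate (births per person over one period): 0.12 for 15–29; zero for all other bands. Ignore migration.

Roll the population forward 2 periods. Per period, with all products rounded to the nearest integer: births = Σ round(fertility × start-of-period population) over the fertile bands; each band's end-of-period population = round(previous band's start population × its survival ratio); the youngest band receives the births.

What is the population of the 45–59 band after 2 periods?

[period 1]
Births: 580 * 0.12 = 70
15–29: 2270 * 0.966 = 2193
30–44: 580 * 0.949 = 550
45–59: 670 * 0.966 = 647
60–74: 1950 * 0.944 = 1841
→ [70, 2193, 550, 647, 1841]
[period 2]
Births: 2193 * 0.12 = 263
15–29: 70 * 0.966 = 68
30–44: 2193 * 0.949 = 2081
45–59: 550 * 0.966 = 531
60–74: 647 * 0.944 = 611
→ [263, 68, 2081, 531, 611]

531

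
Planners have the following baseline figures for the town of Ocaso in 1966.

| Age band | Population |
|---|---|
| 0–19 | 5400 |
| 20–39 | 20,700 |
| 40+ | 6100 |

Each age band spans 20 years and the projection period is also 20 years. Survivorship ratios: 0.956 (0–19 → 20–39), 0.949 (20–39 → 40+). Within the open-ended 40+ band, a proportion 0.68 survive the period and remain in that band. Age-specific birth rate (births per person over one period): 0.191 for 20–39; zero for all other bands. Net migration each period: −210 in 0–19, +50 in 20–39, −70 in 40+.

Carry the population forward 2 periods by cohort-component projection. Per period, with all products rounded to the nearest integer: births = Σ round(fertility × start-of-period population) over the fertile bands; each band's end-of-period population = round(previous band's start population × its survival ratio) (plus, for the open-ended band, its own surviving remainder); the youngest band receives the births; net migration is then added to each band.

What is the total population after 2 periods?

— Period 1 —
Births: 20700 × 0.191 = 3954
20–39: 5400 × 0.956 = 5162
40+: 20700 × 0.949 + 6100 × 0.68 = 19644 + 4148 = 23792
Net migration: 0–19 − 210 → 3744; 20–39 + 50 → 5212; 40+ − 70 → 23722
Giving 3744 / 5212 / 23722.
— Period 2 —
Births: 5212 × 0.191 = 995
20–39: 3744 × 0.956 = 3579
40+: 5212 × 0.949 + 23722 × 0.68 = 4946 + 16131 = 21077
Net migration: 0–19 − 210 → 785; 20–39 + 50 → 3629; 40+ − 70 → 21007
Giving 785 / 3629 / 21007.
Total after period 2: 785 + 3629 + 21007 = 25421

25421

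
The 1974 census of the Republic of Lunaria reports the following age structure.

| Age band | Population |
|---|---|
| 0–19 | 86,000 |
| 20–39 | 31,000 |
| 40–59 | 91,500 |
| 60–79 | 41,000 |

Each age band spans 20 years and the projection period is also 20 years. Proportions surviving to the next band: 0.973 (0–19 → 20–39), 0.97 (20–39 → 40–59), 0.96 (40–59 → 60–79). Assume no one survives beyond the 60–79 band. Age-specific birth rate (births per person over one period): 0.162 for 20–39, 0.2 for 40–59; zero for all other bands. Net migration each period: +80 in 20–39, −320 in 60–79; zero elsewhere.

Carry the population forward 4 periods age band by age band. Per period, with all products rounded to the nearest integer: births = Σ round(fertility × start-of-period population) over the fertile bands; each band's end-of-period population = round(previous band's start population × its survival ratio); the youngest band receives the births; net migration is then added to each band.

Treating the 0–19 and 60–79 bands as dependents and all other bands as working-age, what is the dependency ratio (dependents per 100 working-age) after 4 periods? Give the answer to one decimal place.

74.7

(Groups numbered youngest = 1 to oldest = 4.)
Period 1.
Births: 31000 × 0.162 = 5022 ; 91500 × 0.2 = 18300 ⇒ total 23322
Group 2: 86000 × 0.973 = 83678
Group 3: 31000 × 0.97 = 30070
Group 4: 91500 × 0.96 = 87840
Net migration: Group 2 + 80 → 83758; Group 4 − 320 → 87520
End of period: [23322, 83758, 30070, 87520]
Period 2.
Births: 83758 × 0.162 = 13569 ; 30070 × 0.2 = 6014 ⇒ total 19583
Group 2: 23322 × 0.973 = 22692
Group 3: 83758 × 0.97 = 81245
Group 4: 30070 × 0.96 = 28867
Net migration: Group 2 + 80 → 22772; Group 4 − 320 → 28547
End of period: [19583, 22772, 81245, 28547]
Period 3.
Births: 22772 × 0.162 = 3689 ; 81245 × 0.2 = 16249 ⇒ total 19938
Group 2: 19583 × 0.973 = 19054
Group 3: 22772 × 0.97 = 22089
Group 4: 81245 × 0.96 = 77995
Net migration: Group 2 + 80 → 19134; Group 4 − 320 → 77675
End of period: [19938, 19134, 22089, 77675]
Period 4.
Births: 19134 × 0.162 = 3100 ; 22089 × 0.2 = 4418 ⇒ total 7518
Group 2: 19938 × 0.973 = 19400
Group 3: 19134 × 0.97 = 18560
Group 4: 22089 × 0.96 = 21205
Net migration: Group 2 + 80 → 19480; Group 4 − 320 → 20885
End of period: [7518, 19480, 18560, 20885]
Dependents (band 0–19 + band 60–79) = 7518 + 20885 = 28403; working-age = 38040; ratio = 28403/38040 × 100 = 74.7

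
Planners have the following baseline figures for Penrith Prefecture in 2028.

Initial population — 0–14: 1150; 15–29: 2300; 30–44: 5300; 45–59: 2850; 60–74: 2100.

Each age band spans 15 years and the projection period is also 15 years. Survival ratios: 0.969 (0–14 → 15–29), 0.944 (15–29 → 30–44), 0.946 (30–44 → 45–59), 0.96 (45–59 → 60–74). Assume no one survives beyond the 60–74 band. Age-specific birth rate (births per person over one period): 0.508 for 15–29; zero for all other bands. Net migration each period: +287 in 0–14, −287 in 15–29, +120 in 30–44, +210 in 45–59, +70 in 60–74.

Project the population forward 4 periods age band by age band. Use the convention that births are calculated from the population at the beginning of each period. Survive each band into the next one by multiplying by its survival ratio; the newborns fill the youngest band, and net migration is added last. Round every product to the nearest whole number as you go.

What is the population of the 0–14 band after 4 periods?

Let band 1 be 0–14 through band 5 = 60–74.
Period 1.
Births: 2300 * 0.508 = 1168
Band 2: 1150 * 0.969 = 1114
Band 3: 2300 * 0.944 = 2171
Band 4: 5300 * 0.946 = 5014
Band 5: 2850 * 0.96 = 2736
Net migration: Band 1 + 287 → 1455; Band 2 − 287 → 827; Band 3 + 120 → 2291; Band 4 + 210 → 5224; Band 5 + 70 → 2806
Population now: 0–14=1455, 15–29=827, 30–44=2291, 45–59=5224, 60–74=2806
Period 2.
Births: 827 * 0.508 = 420
Band 2: 1455 * 0.969 = 1410
Band 3: 827 * 0.944 = 781
Band 4: 2291 * 0.946 = 2167
Band 5: 5224 * 0.96 = 5015
Net migration: Band 1 + 287 → 707; Band 2 − 287 → 1123; Band 3 + 120 → 901; Band 4 + 210 → 2377; Band 5 + 70 → 5085
Population now: 0–14=707, 15–29=1123, 30–44=901, 45–59=2377, 60–74=5085
Period 3.
Births: 1123 * 0.508 = 570
Band 2: 707 * 0.969 = 685
Band 3: 1123 * 0.944 = 1060
Band 4: 901 * 0.946 = 852
Band 5: 2377 * 0.96 = 2282
Net migration: Band 1 + 287 → 857; Band 2 − 287 → 398; Band 3 + 120 → 1180; Band 4 + 210 → 1062; Band 5 + 70 → 2352
Population now: 0–14=857, 15–29=398, 30–44=1180, 45–59=1062, 60–74=2352
Period 4.
Births: 398 * 0.508 = 202
Band 2: 857 * 0.969 = 830
Band 3: 398 * 0.944 = 376
Band 4: 1180 * 0.946 = 1116
Band 5: 1062 * 0.96 = 1020
Net migration: Band 1 + 287 → 489; Band 2 − 287 → 543; Band 3 + 120 → 496; Band 4 + 210 → 1326; Band 5 + 70 → 1090
Population now: 0–14=489, 15–29=543, 30–44=496, 45–59=1326, 60–74=1090

489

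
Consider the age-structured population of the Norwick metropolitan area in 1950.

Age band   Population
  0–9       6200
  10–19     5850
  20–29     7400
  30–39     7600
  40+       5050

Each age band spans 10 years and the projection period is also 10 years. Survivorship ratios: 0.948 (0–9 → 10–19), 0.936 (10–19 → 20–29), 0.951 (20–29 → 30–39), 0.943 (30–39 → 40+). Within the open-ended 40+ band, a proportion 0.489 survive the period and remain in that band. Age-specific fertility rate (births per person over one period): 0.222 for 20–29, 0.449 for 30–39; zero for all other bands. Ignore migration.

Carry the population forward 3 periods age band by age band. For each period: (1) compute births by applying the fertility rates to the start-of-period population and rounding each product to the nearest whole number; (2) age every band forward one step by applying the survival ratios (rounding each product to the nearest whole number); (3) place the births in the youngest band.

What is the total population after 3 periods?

27884

— Period 1 —
Births: 7400 × 0.222 = 1643  |  7600 × 0.449 = 3412 ⇒ total 5055
10–19: 6200 × 0.948 = 5878
20–29: 5850 × 0.936 = 5476
30–39: 7400 × 0.951 = 7037
40+: 7600 × 0.943 + 5050 × 0.489 = 7167 + 2469 = 9636
Giving 5055 / 5878 / 5476 / 7037 / 9636.
— Period 2 —
Births: 5476 × 0.222 = 1216  |  7037 × 0.449 = 3160 ⇒ total 4376
10–19: 5055 × 0.948 = 4792
20–29: 5878 × 0.936 = 5502
30–39: 5476 × 0.951 = 5208
40+: 7037 × 0.943 + 9636 × 0.489 = 6636 + 4712 = 11348
Giving 4376 / 4792 / 5502 / 5208 / 11348.
— Period 3 —
Births: 5502 × 0.222 = 1221  |  5208 × 0.449 = 2338 ⇒ total 3559
10–19: 4376 × 0.948 = 4148
20–29: 4792 × 0.936 = 4485
30–39: 5502 × 0.951 = 5232
40+: 5208 × 0.943 + 11348 × 0.489 = 4911 + 5549 = 10460
Giving 3559 / 4148 / 4485 / 5232 / 10460.
Total after period 3: 3559 + 4148 + 4485 + 5232 + 10460 = 27884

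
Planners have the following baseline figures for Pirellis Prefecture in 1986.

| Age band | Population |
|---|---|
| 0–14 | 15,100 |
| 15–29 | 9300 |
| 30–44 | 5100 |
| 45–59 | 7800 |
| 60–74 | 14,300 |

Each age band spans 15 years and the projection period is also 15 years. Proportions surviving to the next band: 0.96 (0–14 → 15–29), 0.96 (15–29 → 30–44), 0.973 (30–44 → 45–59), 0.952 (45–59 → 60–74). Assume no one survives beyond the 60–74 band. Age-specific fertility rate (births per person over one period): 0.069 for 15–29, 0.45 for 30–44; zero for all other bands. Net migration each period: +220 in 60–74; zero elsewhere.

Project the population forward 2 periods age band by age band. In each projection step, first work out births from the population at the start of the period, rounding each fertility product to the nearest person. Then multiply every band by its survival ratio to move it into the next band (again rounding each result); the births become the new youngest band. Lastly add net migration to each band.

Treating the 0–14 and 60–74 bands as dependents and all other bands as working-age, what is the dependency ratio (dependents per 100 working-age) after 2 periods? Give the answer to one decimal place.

39.2

Numbering the bands 1..5 from youngest to oldest:
Period 1.
Births: 9300 × 0.069 = 642 ; 5100 × 0.45 = 2295 ⇒ total 2937
Band 2: 15100 × 0.96 = 14496
Band 3: 9300 × 0.96 = 8928
Band 4: 5100 × 0.973 = 4962
Band 5: 7800 × 0.952 = 7426
Net migration: Band 5 + 220 → 7646
End of period: [2937, 14496, 8928, 4962, 7646]
Period 2.
Births: 14496 × 0.069 = 1000 ; 8928 × 0.45 = 4018 ⇒ total 5018
Band 2: 2937 × 0.96 = 2820
Band 3: 14496 × 0.96 = 13916
Band 4: 8928 × 0.973 = 8687
Band 5: 4962 × 0.952 = 4724
Net migration: Band 5 + 220 → 4944
End of period: [5018, 2820, 13916, 8687, 4944]
Dependents (band 0–14 + band 60–74) = 5018 + 4944 = 9962; working-age = 25423; ratio = 9962/25423 × 100 = 39.2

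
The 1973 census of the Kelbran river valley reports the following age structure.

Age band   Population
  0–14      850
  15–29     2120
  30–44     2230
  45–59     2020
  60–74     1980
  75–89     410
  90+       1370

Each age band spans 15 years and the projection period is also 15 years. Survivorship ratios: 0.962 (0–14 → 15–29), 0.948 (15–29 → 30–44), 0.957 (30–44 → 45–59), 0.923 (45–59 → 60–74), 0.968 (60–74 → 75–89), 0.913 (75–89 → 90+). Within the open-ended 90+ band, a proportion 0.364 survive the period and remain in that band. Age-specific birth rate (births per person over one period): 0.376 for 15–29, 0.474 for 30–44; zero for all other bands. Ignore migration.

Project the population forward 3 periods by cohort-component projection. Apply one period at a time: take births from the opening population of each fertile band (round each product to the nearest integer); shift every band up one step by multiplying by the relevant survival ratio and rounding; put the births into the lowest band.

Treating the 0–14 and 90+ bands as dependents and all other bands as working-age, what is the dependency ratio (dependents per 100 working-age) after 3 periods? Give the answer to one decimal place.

46.9

Period 1:
Births: 2120 × 0.376 = 797, 2230 × 0.474 = 1057 → total 1854
15–29: 850 × 0.962 = 818
30–44: 2120 × 0.948 = 2010
45–59: 2230 × 0.957 = 2134
60–74: 2020 × 0.923 = 1864
75–89: 1980 × 0.968 = 1917
90+: 410 × 0.913 + 1370 × 0.364 = 374 + 499 = 873
End of period: [1854, 818, 2010, 2134, 1864, 1917, 873]
Period 2:
Births: 818 × 0.376 = 308, 2010 × 0.474 = 953 → total 1261
15–29: 1854 × 0.962 = 1784
30–44: 818 × 0.948 = 775
45–59: 2010 × 0.957 = 1924
60–74: 2134 × 0.923 = 1970
75–89: 1864 × 0.968 = 1804
90+: 1917 × 0.913 + 873 × 0.364 = 1750 + 318 = 2068
End of period: [1261, 1784, 775, 1924, 1970, 1804, 2068]
Period 3:
Births: 1784 × 0.376 = 671, 775 × 0.474 = 367 → total 1038
15–29: 1261 × 0.962 = 1213
30–44: 1784 × 0.948 = 1691
45–59: 775 × 0.957 = 742
60–74: 1924 × 0.923 = 1776
75–89: 1970 × 0.968 = 1907
90+: 1804 × 0.913 + 2068 × 0.364 = 1647 + 753 = 2400
End of period: [1038, 1213, 1691, 742, 1776, 1907, 2400]
Dependents (band 0–14 + band 90+) = 1038 + 2400 = 3438; working-age = 7329; ratio = 3438/7329 × 100 = 46.9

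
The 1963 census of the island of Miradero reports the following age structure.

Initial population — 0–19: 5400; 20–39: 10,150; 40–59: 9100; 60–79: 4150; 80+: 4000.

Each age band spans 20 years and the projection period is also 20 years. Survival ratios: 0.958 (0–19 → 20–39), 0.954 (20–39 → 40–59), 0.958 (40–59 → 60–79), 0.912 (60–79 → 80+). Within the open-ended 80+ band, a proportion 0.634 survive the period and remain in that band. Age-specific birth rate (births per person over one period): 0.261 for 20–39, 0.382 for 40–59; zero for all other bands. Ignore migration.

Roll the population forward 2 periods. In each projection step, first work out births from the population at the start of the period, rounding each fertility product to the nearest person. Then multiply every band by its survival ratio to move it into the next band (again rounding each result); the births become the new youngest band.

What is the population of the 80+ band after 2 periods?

11959

Call the bands 1 to 5, youngest first.
Period 1:
Births: 10150 × 0.261 = 2649, 9100 × 0.382 = 3476 → 6125
Band 2: 5400 × 0.958 = 5173
Band 3: 10150 × 0.954 = 9683
Band 4: 9100 × 0.958 = 8718
Band 5: 4150 × 0.912 + 4000 × 0.634 = 3785 + 2536 = 6321
Giving 6125 / 5173 / 9683 / 8718 / 6321.
Period 2:
Births: 5173 × 0.261 = 1350, 9683 × 0.382 = 3699 → 5049
Band 2: 6125 × 0.958 = 5868
Band 3: 5173 × 0.954 = 4935
Band 4: 9683 × 0.958 = 9276
Band 5: 8718 × 0.912 + 6321 × 0.634 = 7951 + 4008 = 11959
Giving 5049 / 5868 / 4935 / 9276 / 11959.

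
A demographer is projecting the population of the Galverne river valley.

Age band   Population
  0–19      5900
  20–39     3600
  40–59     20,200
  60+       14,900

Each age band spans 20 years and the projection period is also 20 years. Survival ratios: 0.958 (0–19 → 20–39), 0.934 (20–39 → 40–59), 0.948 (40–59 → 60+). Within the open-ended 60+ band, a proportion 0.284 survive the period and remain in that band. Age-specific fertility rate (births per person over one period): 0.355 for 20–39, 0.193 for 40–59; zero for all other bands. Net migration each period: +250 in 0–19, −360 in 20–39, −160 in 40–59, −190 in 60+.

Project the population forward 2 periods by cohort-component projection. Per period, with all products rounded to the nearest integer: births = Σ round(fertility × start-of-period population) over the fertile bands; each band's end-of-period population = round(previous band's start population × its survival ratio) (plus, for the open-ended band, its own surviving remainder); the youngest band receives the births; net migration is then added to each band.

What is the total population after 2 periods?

After projecting period 1:
Births: 3600 × 0.355 = 1278  |  20200 × 0.193 = 3899 — total 5177
20–39: 5900 × 0.958 = 5652
40–59: 3600 × 0.934 = 3362
60+: 20200 × 0.948 + 14900 × 0.284 = 19150 + 4232 = 23382
Net migration: 0–19 + 250 → 5427; 20–39 − 360 → 5292; 40–59 − 160 → 3202; 60+ − 190 → 23192
End of period: [5427, 5292, 3202, 23192]
After projecting period 2:
Births: 5292 × 0.355 = 1879  |  3202 × 0.193 = 618 — total 2497
20–39: 5427 × 0.958 = 5199
40–59: 5292 × 0.934 = 4943
60+: 3202 × 0.948 + 23192 × 0.284 = 3035 + 6587 = 9622
Net migration: 0–19 + 250 → 2747; 20–39 − 360 → 4839; 40–59 − 160 → 4783; 60+ − 190 → 9432
End of period: [2747, 4839, 4783, 9432]
Total after period 2: 2747 + 4839 + 4783 + 9432 = 21801

21801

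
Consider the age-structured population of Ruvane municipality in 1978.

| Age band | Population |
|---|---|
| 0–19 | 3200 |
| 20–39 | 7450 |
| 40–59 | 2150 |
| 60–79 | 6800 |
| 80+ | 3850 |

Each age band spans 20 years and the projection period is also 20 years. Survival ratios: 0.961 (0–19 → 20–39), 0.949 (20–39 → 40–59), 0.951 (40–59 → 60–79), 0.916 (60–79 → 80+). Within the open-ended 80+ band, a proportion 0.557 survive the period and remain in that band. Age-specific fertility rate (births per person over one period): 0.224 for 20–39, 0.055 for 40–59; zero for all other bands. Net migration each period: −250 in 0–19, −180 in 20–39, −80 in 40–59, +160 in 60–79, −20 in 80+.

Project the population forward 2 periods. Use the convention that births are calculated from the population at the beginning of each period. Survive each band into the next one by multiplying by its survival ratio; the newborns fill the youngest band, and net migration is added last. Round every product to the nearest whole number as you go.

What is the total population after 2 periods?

18206

— Period 1 —
Births: 7450 * 0.224 = 1669 ; 2150 * 0.055 = 118 — total 1787
20–39: 3200 * 0.961 = 3075
40–59: 7450 * 0.949 = 7070
60–79: 2150 * 0.951 = 2045
80+: 6800 * 0.916 + 3850 * 0.557 = 6229 + 2144 = 8373
Net migration: 0–19 − 250 → 1537; 20–39 − 180 → 2895; 40–59 − 80 → 6990; 60–79 + 160 → 2205; 80+ − 20 → 8353
→ [1537, 2895, 6990, 2205, 8353]
— Period 2 —
Births: 2895 * 0.224 = 648 ; 6990 * 0.055 = 384 — total 1032
20–39: 1537 * 0.961 = 1477
40–59: 2895 * 0.949 = 2747
60–79: 6990 * 0.951 = 6647
80+: 2205 * 0.916 + 8353 * 0.557 = 2020 + 4653 = 6673
Net migration: 0–19 − 250 → 782; 20–39 − 180 → 1297; 40–59 − 80 → 2667; 60–79 + 160 → 6807; 80+ − 20 → 6653
→ [782, 1297, 2667, 6807, 6653]
Total after period 2: 782 + 1297 + 2667 + 6807 + 6653 = 18206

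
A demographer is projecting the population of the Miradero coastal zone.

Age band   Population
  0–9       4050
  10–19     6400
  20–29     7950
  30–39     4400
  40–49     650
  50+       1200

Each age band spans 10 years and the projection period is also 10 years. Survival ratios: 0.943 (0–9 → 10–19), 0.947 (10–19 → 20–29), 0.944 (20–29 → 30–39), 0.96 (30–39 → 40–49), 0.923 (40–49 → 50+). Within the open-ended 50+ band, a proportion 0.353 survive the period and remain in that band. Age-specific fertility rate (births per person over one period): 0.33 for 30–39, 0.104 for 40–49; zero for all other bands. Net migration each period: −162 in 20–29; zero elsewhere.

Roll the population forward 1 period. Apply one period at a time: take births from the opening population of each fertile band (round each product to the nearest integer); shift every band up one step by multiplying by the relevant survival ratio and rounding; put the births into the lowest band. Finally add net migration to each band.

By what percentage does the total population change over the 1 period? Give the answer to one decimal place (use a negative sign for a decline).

After projecting period 1:
Births: 4400 × 0.33 = 1452 ; 650 × 0.104 = 68 ⇒ total 1520
10–19: 4050 × 0.943 = 3819
20–29: 6400 × 0.947 = 6061
30–39: 7950 × 0.944 = 7505
40–49: 4400 × 0.96 = 4224
50+: 650 × 0.923 + 1200 × 0.353 = 600 + 424 = 1024
Net migration: 20–29 − 162 → 5899
Population now: 0–9=1520, 10–19=3819, 20–29=5899, 30–39=7505, 40–49=4224, 50+=1024
Total: 24650 → 23991; change = -659; percentage change = -2.7%

-2.7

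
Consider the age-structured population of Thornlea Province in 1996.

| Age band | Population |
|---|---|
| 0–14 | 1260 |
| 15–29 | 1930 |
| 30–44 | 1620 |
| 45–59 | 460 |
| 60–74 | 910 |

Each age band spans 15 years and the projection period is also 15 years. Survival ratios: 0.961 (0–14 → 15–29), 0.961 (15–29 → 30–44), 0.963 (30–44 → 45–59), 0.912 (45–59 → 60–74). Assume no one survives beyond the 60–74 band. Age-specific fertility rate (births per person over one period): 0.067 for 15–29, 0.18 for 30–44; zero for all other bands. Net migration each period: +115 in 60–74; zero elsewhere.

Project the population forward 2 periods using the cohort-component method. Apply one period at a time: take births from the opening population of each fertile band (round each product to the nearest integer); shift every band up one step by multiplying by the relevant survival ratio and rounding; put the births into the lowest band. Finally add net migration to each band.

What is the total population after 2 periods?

Period 1:
Births: 1930 * 0.067 = 129  |  1620 * 0.18 = 292 → 421
15–29: 1260 * 0.961 = 1211
30–44: 1930 * 0.961 = 1855
45–59: 1620 * 0.963 = 1560
60–74: 460 * 0.912 = 420
Net migration: 60–74 + 115 → 535
End of period: [421, 1211, 1855, 1560, 535]
Period 2:
Births: 1211 * 0.067 = 81  |  1855 * 0.18 = 334 → 415
15–29: 421 * 0.961 = 405
30–44: 1211 * 0.961 = 1164
45–59: 1855 * 0.963 = 1786
60–74: 1560 * 0.912 = 1423
Net migration: 60–74 + 115 → 1538
End of period: [415, 405, 1164, 1786, 1538]
Total after period 2: 415 + 405 + 1164 + 1786 + 1538 = 5308

5308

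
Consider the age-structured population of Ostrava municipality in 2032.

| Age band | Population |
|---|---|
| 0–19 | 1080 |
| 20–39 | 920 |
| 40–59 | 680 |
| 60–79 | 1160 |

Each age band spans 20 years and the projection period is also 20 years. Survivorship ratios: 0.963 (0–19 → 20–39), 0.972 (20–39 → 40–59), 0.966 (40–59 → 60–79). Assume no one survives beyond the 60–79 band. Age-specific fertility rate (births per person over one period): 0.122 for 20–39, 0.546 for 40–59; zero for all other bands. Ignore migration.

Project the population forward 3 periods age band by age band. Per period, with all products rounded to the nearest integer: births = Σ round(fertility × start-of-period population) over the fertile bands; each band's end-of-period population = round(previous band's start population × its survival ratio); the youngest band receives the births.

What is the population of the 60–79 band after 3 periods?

— Period 1 —
Births: 920 × 0.122 = 112 ; 680 × 0.546 = 371 ⇒ total 483
20–39: 1080 × 0.963 = 1040
40–59: 920 × 0.972 = 894
60–79: 680 × 0.966 = 657
→ [483, 1040, 894, 657]
— Period 2 —
Births: 1040 × 0.122 = 127 ; 894 × 0.546 = 488 ⇒ total 615
20–39: 483 × 0.963 = 465
40–59: 1040 × 0.972 = 1011
60–79: 894 × 0.966 = 864
→ [615, 465, 1011, 864]
— Period 3 —
Births: 465 × 0.122 = 57 ; 1011 × 0.546 = 552 ⇒ total 609
20–39: 615 × 0.963 = 592
40–59: 465 × 0.972 = 452
60–79: 1011 × 0.966 = 977
→ [609, 592, 452, 977]

977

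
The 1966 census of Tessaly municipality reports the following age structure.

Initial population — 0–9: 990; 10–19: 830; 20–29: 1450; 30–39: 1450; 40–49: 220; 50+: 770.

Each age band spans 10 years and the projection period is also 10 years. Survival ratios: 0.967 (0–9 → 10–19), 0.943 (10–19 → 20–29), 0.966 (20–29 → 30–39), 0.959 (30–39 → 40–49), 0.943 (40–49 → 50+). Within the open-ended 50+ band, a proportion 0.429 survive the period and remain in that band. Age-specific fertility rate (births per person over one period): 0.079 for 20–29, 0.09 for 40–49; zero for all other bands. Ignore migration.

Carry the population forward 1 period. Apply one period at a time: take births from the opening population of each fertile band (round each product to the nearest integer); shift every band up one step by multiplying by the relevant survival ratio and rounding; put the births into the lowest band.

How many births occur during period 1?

(Bands numbered youngest = 1 to oldest = 6.)
[period 1]
Births: 1450 * 0.079 = 115  |  220 * 0.09 = 20 → 135
Band 2: 990 * 0.967 = 957
Band 3: 830 * 0.943 = 783
Band 4: 1450 * 0.966 = 1401
Band 5: 1450 * 0.959 = 1391
Band 6: 220 * 0.943 + 770 * 0.429 = 207 + 330 = 537
Population now: 0–9=135, 10–19=957, 20–29=783, 30–39=1401, 40–49=1391, 50+=537

135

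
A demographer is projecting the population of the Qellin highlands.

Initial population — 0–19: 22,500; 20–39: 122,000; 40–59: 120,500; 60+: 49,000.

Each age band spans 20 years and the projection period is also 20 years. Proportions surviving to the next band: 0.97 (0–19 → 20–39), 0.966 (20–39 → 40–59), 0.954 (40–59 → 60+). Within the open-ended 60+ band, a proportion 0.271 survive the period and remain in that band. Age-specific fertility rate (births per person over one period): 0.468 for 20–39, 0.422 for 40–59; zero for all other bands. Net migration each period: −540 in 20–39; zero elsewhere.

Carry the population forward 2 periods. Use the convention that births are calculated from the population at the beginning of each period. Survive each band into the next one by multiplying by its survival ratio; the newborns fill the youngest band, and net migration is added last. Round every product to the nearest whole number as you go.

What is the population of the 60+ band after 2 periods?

147183

Let group 1 be 0–19 through group 4 = 60+.
Period 1.
Births: 122000 × 0.468 = 57096  |  120500 × 0.422 = 50851 ⇒ total 107947
Group 2: 22500 × 0.97 = 21825
Group 3: 122000 × 0.966 = 117852
Group 4: 120500 × 0.954 + 49000 × 0.271 = 114957 + 13279 = 128236
Net migration: Group 2 − 540 → 21285
End of period: [107947, 21285, 117852, 128236]
Period 2.
Births: 21285 × 0.468 = 9961  |  117852 × 0.422 = 49734 ⇒ total 59695
Group 2: 107947 × 0.97 = 104709
Group 3: 21285 × 0.966 = 20561
Group 4: 117852 × 0.954 + 128236 × 0.271 = 112431 + 34752 = 147183
Net migration: Group 2 − 540 → 104169
End of period: [59695, 104169, 20561, 147183]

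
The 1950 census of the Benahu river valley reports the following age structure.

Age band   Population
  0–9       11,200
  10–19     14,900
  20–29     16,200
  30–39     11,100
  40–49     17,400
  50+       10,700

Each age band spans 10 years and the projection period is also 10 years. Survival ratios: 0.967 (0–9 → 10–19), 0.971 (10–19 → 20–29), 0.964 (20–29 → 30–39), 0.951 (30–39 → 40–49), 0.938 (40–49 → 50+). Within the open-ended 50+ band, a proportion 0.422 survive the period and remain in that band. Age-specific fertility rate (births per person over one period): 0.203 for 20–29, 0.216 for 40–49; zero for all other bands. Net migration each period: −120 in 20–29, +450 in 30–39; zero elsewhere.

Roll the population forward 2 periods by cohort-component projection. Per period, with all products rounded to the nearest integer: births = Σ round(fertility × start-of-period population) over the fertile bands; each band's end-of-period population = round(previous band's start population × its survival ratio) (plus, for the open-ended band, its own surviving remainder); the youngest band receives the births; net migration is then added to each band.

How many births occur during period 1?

7047

Numbering the bands 1..6 from youngest to oldest:
Period 1:
Births: 16200 × 0.203 = 3289  |  17400 × 0.216 = 3758 → total 7047
Band 2: 11200 × 0.967 = 10830
Band 3: 14900 × 0.971 = 14468
Band 4: 16200 × 0.964 = 15617
Band 5: 11100 × 0.951 = 10556
Band 6: 17400 × 0.938 + 10700 × 0.422 = 16321 + 4515 = 20836
Net migration: Band 3 − 120 → 14348; Band 4 + 450 → 16067
End of period: [7047, 10830, 14348, 16067, 10556, 20836]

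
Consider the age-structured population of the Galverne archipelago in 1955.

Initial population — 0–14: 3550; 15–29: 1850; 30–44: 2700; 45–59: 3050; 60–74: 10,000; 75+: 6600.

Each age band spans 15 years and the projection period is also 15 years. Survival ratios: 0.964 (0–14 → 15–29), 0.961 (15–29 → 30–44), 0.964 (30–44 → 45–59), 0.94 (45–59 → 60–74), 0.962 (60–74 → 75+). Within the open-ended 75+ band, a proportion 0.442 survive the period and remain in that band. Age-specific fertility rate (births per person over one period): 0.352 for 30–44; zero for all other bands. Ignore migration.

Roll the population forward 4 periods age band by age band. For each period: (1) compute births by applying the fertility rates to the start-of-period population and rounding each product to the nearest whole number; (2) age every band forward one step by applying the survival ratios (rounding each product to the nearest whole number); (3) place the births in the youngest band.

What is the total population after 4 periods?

10046

[period 1]
Births: 2700 × 0.352 = 950
15–29: 3550 × 0.964 = 3422
30–44: 1850 × 0.961 = 1778
45–59: 2700 × 0.964 = 2603
60–74: 3050 × 0.94 = 2867
75+: 10000 × 0.962 + 6600 × 0.442 = 9620 + 2917 = 12537
Population now: 0–14=950, 15–29=3422, 30–44=1778, 45–59=2603, 60–74=2867, 75+=12537
[period 2]
Births: 1778 × 0.352 = 626
15–29: 950 × 0.964 = 916
30–44: 3422 × 0.961 = 3289
45–59: 1778 × 0.964 = 1714
60–74: 2603 × 0.94 = 2447
75+: 2867 × 0.962 + 12537 × 0.442 = 2758 + 5541 = 8299
Population now: 0–14=626, 15–29=916, 30–44=3289, 45–59=1714, 60–74=2447, 75+=8299
[period 3]
Births: 3289 × 0.352 = 1158
15–29: 626 × 0.964 = 603
30–44: 916 × 0.961 = 880
45–59: 3289 × 0.964 = 3171
60–74: 1714 × 0.94 = 1611
75+: 2447 × 0.962 + 8299 × 0.442 = 2354 + 3668 = 6022
Population now: 0–14=1158, 15–29=603, 30–44=880, 45–59=3171, 60–74=1611, 75+=6022
[period 4]
Births: 880 × 0.352 = 310
15–29: 1158 × 0.964 = 1116
30–44: 603 × 0.961 = 579
45–59: 880 × 0.964 = 848
60–74: 3171 × 0.94 = 2981
75+: 1611 × 0.962 + 6022 × 0.442 = 1550 + 2662 = 4212
Population now: 0–14=310, 15–29=1116, 30–44=579, 45–59=848, 60–74=2981, 75+=4212
Total after period 4: 310 + 1116 + 579 + 848 + 2981 + 4212 = 10046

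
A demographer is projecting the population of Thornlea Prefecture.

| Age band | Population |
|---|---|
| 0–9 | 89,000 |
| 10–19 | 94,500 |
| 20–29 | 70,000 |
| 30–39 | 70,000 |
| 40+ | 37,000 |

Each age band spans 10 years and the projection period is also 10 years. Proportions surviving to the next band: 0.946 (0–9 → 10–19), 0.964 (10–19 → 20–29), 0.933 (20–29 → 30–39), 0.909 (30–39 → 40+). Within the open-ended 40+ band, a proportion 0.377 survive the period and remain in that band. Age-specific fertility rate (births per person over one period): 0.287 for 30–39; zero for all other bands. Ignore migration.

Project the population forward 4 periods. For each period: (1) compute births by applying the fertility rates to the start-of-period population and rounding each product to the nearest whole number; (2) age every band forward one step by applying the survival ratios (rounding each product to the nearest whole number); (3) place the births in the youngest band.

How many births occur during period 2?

18744

Call the bands 1 to 5, youngest first.
[period 1]
Births: 70000 × 0.287 = 20090
Band 2: 89000 × 0.946 = 84194
Band 3: 94500 × 0.964 = 91098
Band 4: 70000 × 0.933 = 65310
Band 5: 70000 × 0.909 + 37000 × 0.377 = 63630 + 13949 = 77579
Population now: 0–9=20090, 10–19=84194, 20–29=91098, 30–39=65310, 40+=77579
[period 2]
Births: 65310 × 0.287 = 18744
Band 2: 20090 × 0.946 = 19005
Band 3: 84194 × 0.964 = 81163
Band 4: 91098 × 0.933 = 84994
Band 5: 65310 × 0.909 + 77579 × 0.377 = 59367 + 29247 = 88614
Population now: 0–9=18744, 10–19=19005, 20–29=81163, 30–39=84994, 40+=88614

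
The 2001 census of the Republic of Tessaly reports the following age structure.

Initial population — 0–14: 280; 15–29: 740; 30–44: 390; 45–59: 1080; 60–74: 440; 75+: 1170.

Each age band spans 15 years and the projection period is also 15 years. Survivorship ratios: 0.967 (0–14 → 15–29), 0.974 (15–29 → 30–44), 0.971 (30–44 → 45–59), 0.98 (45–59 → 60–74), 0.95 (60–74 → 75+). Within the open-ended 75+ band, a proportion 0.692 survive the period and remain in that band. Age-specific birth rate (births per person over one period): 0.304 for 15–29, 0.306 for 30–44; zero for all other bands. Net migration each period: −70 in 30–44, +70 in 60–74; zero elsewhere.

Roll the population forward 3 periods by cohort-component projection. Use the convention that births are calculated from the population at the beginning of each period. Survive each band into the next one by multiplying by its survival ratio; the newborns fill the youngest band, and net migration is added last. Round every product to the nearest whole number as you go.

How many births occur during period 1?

(Groups numbered youngest = 1 to oldest = 6.)
Period 1:
Births: 740 * 0.304 = 225 ; 390 * 0.306 = 119 → total 344
Group 2: 280 * 0.967 = 271
Group 3: 740 * 0.974 = 721
Group 4: 390 * 0.971 = 379
Group 5: 1080 * 0.98 = 1058
Group 6: 440 * 0.95 + 1170 * 0.692 = 418 + 810 = 1228
Net migration: Group 3 − 70 → 651; Group 5 + 70 → 1128
→ [344, 271, 651, 379, 1128, 1228]

344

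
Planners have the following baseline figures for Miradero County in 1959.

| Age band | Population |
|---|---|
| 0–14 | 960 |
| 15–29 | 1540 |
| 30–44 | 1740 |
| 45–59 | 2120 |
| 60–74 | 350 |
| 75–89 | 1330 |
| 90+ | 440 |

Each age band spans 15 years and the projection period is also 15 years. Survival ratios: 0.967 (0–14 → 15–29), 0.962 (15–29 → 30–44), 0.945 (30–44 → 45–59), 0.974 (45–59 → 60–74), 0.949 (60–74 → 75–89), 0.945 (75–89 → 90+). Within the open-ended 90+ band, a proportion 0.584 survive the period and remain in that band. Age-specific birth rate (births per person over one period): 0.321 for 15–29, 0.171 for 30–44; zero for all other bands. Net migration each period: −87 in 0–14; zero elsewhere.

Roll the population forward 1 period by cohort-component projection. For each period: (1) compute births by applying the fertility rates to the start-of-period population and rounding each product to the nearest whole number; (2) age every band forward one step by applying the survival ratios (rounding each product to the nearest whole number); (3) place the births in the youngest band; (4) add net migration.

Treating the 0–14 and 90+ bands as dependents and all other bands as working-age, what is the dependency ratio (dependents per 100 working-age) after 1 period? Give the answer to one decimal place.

Call the bands 1 to 7, youngest first.
Period 1.
Births: 1540 × 0.321 = 494  |  1740 × 0.171 = 298 ⇒ total 792
Band 2: 960 × 0.967 = 928
Band 3: 1540 × 0.962 = 1481
Band 4: 1740 × 0.945 = 1644
Band 5: 2120 × 0.974 = 2065
Band 6: 350 × 0.949 = 332
Band 7: 1330 × 0.945 + 440 × 0.584 = 1257 + 257 = 1514
Net migration: Band 1 − 87 → 705
Giving 705 / 928 / 1481 / 1644 / 2065 / 332 / 1514.
Dependents (band 0–14 + band 90+) = 705 + 1514 = 2219; working-age = 6450; ratio = 2219/6450 × 100 = 34.4

34.4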